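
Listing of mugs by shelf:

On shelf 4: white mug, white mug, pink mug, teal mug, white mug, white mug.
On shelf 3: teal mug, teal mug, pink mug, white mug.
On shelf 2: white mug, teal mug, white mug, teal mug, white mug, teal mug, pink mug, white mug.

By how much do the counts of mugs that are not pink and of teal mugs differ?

mugs that are not pink: 15. teal mugs: 6.
|15 − 6| = 15 − 6 = 9.

9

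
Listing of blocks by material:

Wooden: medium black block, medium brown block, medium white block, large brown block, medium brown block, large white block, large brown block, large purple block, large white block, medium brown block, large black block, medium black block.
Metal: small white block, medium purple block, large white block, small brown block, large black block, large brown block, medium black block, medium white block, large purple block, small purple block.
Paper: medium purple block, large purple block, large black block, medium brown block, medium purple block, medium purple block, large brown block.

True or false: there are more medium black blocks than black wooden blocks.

There are 3 medium black blocks.
There are 3 black wooden blocks.
The claim requires 3 > 3, which does not hold.

False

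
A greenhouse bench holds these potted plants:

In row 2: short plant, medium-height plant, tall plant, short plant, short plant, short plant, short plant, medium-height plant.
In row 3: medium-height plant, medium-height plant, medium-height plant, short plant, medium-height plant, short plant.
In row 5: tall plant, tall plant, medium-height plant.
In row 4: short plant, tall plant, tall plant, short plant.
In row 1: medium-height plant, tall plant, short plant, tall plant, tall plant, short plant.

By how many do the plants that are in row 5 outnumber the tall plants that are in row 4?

1

plants in row 5: 3.
tall plants in row 4: 2.
3 − 2 = 1.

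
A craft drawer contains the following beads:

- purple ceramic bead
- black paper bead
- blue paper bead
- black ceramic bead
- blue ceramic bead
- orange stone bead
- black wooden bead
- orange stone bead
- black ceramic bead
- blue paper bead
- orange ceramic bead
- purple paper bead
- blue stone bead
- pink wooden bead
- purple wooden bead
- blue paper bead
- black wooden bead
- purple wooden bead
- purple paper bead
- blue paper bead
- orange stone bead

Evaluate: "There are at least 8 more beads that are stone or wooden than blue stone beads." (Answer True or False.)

beads that are stone or wooden: 9.
blue stone beads: 1.
The claim requires 9 − 1 = 8 ≥ 8, which holds.

True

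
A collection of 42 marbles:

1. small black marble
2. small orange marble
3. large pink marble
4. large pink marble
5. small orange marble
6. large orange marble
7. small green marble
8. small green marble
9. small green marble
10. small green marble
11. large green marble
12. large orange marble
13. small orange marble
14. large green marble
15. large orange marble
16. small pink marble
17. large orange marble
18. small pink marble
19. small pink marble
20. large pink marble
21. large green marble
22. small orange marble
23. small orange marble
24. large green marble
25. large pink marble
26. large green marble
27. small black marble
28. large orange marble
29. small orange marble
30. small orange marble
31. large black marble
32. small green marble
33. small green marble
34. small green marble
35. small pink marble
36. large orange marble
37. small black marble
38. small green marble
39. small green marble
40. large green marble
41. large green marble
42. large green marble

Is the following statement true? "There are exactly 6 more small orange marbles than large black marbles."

True

There are 7 small orange marbles.
There is 1 large black marble.
The claim requires 7 − 1 (= 6) to equal 6, which holds.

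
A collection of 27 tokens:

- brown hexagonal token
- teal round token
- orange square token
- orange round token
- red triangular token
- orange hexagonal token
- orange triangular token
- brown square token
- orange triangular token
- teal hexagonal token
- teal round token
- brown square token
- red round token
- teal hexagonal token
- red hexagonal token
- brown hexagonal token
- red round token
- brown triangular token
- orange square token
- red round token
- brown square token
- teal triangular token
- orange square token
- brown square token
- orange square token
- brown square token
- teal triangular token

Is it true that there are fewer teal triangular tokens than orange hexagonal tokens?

|teal triangular tokens| = 2.
|orange hexagonal tokens| = 1.
The claim requires 2 < 1, which does not hold.

False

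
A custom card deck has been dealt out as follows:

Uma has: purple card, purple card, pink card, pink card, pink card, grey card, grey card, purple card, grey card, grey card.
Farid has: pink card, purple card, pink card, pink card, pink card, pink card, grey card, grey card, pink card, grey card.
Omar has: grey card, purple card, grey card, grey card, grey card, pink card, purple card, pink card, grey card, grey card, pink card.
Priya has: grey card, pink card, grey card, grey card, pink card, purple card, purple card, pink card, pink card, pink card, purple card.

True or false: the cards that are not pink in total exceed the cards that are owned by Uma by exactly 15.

|cards that are not pink| = 25.
|cards owned by Uma| = 10.
The claim requires 25 − 10 (= 15) to equal 15, which holds.

True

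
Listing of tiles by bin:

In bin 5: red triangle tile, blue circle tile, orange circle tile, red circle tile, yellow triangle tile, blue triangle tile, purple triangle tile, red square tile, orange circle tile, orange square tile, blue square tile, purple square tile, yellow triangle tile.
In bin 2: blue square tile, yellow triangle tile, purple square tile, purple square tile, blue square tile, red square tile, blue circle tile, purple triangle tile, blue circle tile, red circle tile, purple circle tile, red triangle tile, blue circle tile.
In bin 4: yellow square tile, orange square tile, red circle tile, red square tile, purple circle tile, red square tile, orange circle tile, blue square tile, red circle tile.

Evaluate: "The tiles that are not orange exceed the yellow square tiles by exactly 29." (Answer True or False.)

tiles that are not orange: 30.
yellow square tiles: 1.
The claim requires 30 − 1 (= 29) to equal 29, which holds.

True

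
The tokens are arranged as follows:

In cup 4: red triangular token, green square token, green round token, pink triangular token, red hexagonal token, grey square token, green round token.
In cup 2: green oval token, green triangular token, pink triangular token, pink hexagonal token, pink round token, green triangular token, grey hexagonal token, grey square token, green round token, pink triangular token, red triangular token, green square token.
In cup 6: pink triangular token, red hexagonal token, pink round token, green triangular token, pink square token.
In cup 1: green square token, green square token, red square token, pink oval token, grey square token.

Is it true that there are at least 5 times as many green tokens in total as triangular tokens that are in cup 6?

True

There are 11 green tokens.
There are 2 triangular tokens in cup 6.
The claim requires 11 ≥ 5 × 2 = 10, which holds.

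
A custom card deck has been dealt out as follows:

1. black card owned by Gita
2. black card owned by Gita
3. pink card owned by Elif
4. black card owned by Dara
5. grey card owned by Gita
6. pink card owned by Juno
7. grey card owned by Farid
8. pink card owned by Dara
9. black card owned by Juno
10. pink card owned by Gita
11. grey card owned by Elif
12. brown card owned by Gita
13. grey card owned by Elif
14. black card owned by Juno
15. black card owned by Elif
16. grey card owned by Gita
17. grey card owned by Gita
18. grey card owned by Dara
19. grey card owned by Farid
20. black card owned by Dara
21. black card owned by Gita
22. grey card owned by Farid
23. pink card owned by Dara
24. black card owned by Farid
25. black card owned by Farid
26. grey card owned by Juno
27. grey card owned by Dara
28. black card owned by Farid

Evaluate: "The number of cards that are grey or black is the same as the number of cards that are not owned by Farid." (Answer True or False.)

True

There are 22 cards that are grey or black.
Count of cards that are not owned by Farid: 22.
The claim requires 22 = 22, which holds.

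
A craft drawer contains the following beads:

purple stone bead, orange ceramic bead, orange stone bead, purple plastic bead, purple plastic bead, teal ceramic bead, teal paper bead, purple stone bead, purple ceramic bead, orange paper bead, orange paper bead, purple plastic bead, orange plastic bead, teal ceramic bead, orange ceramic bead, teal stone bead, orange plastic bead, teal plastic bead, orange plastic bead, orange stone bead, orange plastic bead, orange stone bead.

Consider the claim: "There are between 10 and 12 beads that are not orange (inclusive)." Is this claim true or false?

True

|beads that are not orange| = 11.
The claim requires 10 ≤ 11 ≤ 12, which holds.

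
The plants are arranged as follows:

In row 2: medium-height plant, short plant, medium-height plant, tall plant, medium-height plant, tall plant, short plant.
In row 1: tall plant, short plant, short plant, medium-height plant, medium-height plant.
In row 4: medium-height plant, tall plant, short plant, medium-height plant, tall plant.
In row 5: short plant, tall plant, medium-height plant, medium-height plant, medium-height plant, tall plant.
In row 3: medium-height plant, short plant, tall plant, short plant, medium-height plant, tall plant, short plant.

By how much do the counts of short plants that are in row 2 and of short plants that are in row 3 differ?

1

short plants in row 2: 2. short plants in row 3: 3.
|2 − 3| = 3 − 2 = 1.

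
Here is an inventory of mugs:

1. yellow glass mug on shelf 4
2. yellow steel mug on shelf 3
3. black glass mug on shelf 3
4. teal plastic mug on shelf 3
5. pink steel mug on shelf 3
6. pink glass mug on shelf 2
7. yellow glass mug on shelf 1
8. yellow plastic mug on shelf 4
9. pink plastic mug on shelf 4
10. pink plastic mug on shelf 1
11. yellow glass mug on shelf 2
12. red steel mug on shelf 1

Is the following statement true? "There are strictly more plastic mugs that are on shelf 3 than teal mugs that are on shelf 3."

plastic mugs on shelf 3: 1.
teal mugs on shelf 3: 1.
The claim requires 1 > 1, which does not hold.

False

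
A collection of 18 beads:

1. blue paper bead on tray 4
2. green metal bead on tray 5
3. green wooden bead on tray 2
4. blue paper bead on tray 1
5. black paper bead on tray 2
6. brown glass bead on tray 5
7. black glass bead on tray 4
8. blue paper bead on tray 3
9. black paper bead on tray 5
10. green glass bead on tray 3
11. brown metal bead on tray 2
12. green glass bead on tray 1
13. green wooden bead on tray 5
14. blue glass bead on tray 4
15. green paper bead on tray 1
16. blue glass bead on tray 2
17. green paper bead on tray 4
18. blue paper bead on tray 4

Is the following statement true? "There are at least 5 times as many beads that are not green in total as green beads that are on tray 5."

There are 11 beads that are not green.
There are 2 green beads on tray 5.
The claim requires 11 ≥ 5 × 2 = 10, which holds.

True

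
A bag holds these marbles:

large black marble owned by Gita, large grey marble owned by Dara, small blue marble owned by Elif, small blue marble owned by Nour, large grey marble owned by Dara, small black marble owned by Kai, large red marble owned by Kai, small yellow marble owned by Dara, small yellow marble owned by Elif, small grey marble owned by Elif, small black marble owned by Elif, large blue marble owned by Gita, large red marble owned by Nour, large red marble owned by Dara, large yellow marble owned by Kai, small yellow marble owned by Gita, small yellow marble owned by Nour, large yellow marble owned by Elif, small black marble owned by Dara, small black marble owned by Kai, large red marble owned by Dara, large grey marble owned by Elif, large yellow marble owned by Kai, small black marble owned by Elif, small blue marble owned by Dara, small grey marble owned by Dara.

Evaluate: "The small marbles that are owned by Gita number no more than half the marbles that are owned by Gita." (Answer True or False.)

Count of small marbles owned by Gita: 1.
Count of marbles owned by Gita: 3.
The claim requires 2 × 1 = 2 ≤ 3, which holds.

True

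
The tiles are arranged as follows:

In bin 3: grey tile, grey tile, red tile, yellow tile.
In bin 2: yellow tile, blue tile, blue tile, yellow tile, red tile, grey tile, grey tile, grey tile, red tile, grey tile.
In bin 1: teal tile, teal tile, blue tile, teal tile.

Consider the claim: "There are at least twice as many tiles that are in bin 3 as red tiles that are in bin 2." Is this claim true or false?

tiles in bin 3: 4.
red tiles in bin 2: 2.
The claim requires 4 ≥ 2 × 2 = 4, which holds.

True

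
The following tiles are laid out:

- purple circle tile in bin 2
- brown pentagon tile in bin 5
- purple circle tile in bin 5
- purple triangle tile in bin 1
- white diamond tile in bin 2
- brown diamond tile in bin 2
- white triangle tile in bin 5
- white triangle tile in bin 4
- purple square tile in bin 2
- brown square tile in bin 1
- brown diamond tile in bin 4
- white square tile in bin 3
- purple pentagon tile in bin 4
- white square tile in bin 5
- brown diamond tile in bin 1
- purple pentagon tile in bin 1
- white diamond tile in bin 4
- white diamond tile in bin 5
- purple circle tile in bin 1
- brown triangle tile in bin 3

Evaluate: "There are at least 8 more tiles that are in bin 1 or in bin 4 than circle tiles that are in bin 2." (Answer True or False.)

True

|tiles in bin 1 or in bin 4| = 9.
|circle tiles in bin 2| = 1.
The claim requires 9 − 1 = 8 ≥ 8, which holds.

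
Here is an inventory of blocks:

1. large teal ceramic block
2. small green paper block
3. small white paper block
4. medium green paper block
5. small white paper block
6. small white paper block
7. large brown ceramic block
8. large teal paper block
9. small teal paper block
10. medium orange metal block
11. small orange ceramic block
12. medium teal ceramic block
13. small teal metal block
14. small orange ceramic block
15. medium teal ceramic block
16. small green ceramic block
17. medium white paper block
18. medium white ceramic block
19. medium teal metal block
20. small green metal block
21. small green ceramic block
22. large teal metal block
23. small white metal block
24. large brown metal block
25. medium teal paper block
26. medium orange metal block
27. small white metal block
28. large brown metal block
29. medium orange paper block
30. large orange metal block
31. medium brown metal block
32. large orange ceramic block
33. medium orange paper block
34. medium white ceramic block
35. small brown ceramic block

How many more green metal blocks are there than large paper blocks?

green metal blocks: 1.
large paper blocks: 1.
1 − 1 = 0.

0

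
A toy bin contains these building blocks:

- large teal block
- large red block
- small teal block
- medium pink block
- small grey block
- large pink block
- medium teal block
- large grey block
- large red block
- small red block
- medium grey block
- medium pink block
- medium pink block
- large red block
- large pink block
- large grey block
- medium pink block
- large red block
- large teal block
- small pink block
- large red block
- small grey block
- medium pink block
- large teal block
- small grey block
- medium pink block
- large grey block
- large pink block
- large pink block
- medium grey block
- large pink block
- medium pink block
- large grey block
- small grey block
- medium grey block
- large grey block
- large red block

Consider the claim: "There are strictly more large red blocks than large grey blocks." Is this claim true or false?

True

large red blocks: 6.
large grey blocks: 5.
The claim requires 6 > 5, which holds.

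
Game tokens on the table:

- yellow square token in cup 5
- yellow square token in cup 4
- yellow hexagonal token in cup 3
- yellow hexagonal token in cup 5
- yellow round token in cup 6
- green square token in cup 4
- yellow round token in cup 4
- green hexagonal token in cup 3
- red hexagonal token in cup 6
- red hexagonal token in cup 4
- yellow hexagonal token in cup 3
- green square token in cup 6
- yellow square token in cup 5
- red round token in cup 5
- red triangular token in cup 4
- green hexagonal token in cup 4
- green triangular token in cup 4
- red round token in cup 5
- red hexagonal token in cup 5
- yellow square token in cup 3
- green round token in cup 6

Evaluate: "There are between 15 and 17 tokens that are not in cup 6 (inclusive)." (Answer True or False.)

True

There are 17 tokens that are not in cup 6.
The claim requires 15 ≤ 17 ≤ 17, which holds.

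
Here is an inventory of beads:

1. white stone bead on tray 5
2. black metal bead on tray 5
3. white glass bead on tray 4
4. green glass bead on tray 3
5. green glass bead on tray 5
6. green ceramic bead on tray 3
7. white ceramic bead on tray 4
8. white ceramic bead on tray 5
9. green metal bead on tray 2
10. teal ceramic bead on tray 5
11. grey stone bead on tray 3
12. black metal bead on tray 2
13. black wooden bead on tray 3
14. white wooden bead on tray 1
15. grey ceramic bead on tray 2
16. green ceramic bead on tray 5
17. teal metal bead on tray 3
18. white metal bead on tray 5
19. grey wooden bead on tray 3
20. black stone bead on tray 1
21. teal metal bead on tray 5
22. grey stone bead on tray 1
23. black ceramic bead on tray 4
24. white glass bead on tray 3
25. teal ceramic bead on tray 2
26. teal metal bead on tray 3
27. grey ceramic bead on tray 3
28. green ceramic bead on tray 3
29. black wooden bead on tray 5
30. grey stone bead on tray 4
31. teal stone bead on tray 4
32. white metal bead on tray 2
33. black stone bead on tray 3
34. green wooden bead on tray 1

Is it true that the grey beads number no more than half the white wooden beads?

There are 6 grey beads.
There is 1 white wooden bead.
The claim requires 2 × 6 = 12 ≤ 1, which does not hold.

False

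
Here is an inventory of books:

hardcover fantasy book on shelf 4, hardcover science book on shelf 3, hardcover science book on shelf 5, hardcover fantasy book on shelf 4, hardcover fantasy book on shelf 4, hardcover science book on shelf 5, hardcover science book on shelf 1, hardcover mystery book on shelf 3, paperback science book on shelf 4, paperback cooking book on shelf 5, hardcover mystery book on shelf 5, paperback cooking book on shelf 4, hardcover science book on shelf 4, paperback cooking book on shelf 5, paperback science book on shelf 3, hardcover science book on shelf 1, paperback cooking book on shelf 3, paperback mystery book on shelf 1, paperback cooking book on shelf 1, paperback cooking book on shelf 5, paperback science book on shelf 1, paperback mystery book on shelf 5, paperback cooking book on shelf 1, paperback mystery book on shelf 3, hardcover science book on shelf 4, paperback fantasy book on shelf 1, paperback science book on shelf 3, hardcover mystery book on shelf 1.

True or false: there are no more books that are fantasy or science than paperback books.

True

There are 15 books that are fantasy or science.
There are 15 paperback books.
The claim requires 15 ≤ 15, which holds.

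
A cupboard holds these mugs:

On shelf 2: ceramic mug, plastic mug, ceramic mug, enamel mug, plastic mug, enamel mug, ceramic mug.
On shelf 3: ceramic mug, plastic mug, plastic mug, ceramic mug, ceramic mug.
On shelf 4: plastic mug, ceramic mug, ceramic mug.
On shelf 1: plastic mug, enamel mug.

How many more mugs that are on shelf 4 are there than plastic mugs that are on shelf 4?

mugs on shelf 4: 3.
plastic mugs on shelf 4: 1.
3 − 1 = 2.

2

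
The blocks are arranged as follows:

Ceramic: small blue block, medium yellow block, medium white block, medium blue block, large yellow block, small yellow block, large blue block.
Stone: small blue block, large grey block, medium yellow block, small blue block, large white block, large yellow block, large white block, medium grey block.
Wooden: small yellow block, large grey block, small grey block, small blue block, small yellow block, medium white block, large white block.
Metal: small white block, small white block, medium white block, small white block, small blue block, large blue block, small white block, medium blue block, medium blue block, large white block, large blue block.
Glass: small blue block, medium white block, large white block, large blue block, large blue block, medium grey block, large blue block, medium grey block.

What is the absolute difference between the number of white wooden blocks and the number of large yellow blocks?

0

white wooden blocks: 2. large yellow blocks: 2.
|2 − 2| = 2 − 2 = 0.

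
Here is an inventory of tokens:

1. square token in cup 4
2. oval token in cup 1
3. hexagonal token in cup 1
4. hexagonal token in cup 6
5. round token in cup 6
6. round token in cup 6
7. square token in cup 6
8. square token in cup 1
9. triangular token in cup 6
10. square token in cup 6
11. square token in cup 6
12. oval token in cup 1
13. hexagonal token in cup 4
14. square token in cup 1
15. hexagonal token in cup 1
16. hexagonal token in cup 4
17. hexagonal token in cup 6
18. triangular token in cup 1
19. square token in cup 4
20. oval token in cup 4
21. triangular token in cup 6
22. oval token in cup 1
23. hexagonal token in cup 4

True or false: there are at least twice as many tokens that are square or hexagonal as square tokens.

True

There are 14 tokens that are square or hexagonal.
There are 7 square tokens.
The claim requires 14 ≥ 2 × 7 = 14, which holds.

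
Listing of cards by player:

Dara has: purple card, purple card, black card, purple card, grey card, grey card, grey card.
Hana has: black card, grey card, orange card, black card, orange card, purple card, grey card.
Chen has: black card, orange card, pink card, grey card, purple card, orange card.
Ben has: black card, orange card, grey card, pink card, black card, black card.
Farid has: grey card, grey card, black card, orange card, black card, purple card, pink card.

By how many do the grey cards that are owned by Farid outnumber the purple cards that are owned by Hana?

1

grey cards owned by Farid: 2.
purple cards owned by Hana: 1.
2 − 1 = 1.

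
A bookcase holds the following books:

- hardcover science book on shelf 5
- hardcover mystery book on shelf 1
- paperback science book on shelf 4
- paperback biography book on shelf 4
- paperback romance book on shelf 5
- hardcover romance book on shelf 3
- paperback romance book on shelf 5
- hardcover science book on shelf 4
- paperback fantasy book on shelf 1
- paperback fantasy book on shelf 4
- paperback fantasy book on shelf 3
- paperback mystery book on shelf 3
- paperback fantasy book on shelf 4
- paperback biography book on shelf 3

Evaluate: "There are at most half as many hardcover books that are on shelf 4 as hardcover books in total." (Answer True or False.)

hardcover books on shelf 4: 1.
hardcover books: 4.
The claim requires 2 × 1 = 2 ≤ 4, which holds.

True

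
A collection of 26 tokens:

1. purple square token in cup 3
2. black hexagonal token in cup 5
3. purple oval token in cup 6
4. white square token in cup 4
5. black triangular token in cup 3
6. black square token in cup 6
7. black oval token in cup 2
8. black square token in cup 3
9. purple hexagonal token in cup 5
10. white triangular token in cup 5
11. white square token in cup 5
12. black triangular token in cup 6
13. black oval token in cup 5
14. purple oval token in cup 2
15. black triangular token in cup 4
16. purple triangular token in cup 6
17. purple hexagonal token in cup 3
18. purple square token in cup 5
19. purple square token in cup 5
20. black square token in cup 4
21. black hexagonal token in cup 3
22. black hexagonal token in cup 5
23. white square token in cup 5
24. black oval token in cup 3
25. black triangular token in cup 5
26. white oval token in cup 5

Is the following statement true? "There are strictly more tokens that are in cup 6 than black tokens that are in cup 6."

tokens in cup 6: 4.
black tokens in cup 6: 2.
The claim requires 4 > 2, which holds.

True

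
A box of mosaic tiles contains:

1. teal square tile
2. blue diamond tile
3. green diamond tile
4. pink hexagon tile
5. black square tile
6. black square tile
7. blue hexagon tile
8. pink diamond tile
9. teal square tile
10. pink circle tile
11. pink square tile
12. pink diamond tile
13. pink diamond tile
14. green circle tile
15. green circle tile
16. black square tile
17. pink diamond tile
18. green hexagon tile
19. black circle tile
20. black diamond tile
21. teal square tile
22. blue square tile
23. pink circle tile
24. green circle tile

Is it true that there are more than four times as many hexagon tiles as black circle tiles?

There are 3 hexagon tiles.
There is 1 black circle tile.
The claim requires 3 > 4 × 1 = 4, which does not hold.

False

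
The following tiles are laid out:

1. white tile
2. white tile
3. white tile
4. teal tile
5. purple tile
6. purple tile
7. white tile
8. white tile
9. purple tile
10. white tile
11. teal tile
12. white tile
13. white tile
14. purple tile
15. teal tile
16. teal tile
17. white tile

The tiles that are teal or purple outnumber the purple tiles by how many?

tiles that are teal or purple: 8.
purple tiles: 4.
8 − 4 = 4.

4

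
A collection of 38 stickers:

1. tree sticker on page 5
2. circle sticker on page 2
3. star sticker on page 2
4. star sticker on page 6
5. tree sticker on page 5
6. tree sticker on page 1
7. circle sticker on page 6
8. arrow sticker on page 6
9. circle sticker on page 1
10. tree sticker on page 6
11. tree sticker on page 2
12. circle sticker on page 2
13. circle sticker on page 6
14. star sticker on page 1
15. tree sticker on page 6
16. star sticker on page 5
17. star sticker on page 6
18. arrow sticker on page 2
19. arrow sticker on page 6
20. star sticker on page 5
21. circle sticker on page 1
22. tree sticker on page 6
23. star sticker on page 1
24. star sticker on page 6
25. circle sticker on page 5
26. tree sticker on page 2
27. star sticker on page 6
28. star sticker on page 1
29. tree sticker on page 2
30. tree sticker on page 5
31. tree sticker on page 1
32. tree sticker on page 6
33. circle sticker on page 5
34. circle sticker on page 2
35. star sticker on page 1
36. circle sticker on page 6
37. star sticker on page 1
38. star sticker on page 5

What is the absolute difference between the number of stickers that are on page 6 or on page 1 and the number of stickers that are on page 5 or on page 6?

1

stickers on page 6 or on page 1: 22. stickers on page 5 or on page 6: 21.
|22 − 21| = 22 − 21 = 1.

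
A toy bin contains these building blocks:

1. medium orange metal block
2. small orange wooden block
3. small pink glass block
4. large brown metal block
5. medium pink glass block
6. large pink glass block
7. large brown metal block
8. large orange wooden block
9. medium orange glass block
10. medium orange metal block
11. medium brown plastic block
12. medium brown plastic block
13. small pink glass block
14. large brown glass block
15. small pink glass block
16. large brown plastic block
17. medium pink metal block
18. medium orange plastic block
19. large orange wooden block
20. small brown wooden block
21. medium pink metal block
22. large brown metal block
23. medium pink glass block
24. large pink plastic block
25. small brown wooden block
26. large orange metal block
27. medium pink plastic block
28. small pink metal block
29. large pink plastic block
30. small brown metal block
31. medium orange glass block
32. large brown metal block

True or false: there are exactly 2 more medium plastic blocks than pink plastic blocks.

False

medium plastic blocks: 4.
pink plastic blocks: 3.
The claim requires 4 − 3 (= 1) to equal 2, which does not hold.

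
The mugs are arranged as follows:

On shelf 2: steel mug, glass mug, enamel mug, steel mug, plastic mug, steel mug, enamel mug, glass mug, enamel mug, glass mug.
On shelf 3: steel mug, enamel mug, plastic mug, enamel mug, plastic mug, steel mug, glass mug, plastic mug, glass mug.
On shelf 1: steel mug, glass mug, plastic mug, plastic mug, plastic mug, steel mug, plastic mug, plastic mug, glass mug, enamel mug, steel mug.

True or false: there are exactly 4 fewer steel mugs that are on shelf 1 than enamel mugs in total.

False

steel mugs on shelf 1: 3.
enamel mugs: 6.
The claim requires 6 − 3 (= 3) to equal 4, which does not hold.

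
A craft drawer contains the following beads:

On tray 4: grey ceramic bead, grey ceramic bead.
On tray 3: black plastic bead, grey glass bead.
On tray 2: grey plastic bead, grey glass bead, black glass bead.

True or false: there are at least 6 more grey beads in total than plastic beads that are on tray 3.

False

grey beads: 5.
plastic beads on tray 3: 1.
The claim requires 5 − 1 = 4 ≥ 6, which does not hold.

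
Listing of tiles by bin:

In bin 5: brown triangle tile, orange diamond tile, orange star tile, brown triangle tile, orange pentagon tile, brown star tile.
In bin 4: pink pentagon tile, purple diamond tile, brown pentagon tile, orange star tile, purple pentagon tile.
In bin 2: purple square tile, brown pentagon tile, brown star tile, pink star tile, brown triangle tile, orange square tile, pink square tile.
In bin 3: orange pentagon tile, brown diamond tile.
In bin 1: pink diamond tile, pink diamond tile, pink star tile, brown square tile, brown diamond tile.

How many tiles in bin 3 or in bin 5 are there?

8

in bin 3: 2; in bin 5: 6; together 2 + 6 = 8.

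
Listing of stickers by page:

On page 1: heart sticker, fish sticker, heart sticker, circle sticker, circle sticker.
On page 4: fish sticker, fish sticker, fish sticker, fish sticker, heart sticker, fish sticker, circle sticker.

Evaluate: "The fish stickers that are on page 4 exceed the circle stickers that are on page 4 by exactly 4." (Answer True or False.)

There are 5 fish stickers on page 4.
There is 1 circle sticker on page 4.
The claim requires 5 − 1 (= 4) to equal 4, which holds.

True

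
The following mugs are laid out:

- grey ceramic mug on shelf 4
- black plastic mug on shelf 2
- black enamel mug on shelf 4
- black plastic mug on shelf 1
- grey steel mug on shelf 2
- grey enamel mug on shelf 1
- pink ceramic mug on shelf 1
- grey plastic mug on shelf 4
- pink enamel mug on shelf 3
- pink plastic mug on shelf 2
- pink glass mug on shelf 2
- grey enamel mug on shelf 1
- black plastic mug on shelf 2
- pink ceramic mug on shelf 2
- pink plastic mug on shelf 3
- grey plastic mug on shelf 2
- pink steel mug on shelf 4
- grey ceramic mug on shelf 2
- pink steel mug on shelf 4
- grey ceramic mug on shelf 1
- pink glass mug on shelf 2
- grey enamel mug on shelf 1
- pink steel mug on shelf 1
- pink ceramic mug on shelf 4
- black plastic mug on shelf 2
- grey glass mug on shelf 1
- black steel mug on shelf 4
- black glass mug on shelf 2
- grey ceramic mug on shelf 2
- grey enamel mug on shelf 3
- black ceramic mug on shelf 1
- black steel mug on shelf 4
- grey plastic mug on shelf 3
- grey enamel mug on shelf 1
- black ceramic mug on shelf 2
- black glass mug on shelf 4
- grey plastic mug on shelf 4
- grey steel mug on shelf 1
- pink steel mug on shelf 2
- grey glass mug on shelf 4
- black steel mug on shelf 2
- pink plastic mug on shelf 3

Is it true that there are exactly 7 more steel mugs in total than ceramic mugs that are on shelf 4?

steel mugs: 9.
ceramic mugs on shelf 4: 2.
The claim requires 9 − 2 (= 7) to equal 7, which holds.

True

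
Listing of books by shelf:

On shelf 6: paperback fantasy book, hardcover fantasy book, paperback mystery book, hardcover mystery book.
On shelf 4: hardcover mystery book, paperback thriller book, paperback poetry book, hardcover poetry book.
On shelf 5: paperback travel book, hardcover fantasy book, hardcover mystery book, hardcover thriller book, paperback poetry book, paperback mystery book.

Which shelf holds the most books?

shelf 5

Counts by shelf: shelf 5→6, shelf 6→4, shelf 4→4.
The maximum is 6, held uniquely by shelf 5.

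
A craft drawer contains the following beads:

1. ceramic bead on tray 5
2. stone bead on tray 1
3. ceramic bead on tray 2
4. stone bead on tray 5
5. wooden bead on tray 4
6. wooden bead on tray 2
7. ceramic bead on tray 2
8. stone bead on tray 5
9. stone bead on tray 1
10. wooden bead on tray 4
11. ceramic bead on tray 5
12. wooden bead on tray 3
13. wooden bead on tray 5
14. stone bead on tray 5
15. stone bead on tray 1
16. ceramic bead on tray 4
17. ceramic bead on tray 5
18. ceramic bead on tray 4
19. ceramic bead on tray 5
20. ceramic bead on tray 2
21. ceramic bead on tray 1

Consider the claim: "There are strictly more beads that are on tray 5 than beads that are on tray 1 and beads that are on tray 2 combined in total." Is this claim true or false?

False

beads on tray 5: 8.
beads on tray 1: 4; beads on tray 2: 4; combined: 4 + 4 = 8.
The claim requires 8 > 8, which does not hold.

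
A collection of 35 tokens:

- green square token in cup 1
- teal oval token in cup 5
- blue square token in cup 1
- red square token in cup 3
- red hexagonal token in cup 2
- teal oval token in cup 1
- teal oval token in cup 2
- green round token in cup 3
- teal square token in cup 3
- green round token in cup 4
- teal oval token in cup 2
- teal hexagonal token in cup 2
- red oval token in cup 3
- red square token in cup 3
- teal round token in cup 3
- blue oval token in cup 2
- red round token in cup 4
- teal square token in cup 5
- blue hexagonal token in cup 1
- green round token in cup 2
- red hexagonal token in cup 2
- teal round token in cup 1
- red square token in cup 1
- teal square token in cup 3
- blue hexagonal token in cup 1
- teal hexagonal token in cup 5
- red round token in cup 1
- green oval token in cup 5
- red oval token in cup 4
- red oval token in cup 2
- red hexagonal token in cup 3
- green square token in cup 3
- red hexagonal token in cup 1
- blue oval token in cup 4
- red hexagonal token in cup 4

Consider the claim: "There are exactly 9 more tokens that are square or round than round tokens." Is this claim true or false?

True

tokens that are square or round: 16.
round tokens: 7.
The claim requires 16 − 7 (= 9) to equal 9, which holds.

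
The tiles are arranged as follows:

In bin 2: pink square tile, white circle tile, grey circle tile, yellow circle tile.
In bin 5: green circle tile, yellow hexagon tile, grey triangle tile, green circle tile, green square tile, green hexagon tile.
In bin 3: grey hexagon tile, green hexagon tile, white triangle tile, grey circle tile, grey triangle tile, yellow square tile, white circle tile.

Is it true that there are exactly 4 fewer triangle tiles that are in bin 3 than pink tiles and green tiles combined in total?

|triangle tiles in bin 3| = 2.
pink tiles: 1; green tiles: 5; combined: 1 + 5 = 6.
The claim requires 6 − 2 (= 4) to equal 4, which holds.

True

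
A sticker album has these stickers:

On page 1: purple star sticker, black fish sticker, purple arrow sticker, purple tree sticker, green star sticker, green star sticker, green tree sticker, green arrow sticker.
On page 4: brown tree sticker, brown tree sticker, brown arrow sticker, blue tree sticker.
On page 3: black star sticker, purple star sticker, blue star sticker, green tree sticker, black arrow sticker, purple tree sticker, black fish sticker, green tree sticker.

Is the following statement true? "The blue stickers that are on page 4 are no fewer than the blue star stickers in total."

blue stickers on page 4: 1.
blue star stickers: 1.
The claim requires 1 ≥ 1, which holds.

True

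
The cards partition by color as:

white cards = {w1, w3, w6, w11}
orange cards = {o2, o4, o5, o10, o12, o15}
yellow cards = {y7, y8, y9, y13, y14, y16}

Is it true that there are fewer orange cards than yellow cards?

orange cards: 6.
yellow cards: 6.
The claim requires 6 < 6, which does not hold.

False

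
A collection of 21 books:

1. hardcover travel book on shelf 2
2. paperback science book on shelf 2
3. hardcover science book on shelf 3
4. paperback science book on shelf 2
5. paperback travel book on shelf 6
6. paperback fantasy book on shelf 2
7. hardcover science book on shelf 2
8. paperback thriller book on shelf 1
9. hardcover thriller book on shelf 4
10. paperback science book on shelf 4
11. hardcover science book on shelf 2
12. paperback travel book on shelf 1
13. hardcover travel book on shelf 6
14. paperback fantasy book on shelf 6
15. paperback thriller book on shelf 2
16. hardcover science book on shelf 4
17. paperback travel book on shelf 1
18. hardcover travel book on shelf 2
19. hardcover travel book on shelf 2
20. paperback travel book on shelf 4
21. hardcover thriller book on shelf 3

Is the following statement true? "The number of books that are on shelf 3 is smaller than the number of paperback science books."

True

|books on shelf 3| = 2.
|paperback science books| = 3.
The claim requires 2 < 3, which holds.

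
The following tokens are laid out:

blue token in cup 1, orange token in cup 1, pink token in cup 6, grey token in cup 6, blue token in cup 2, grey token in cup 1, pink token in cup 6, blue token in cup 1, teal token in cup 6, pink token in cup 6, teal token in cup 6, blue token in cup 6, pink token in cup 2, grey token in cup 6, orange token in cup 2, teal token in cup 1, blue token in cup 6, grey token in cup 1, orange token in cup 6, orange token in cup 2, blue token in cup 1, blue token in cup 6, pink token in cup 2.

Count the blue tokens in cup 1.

3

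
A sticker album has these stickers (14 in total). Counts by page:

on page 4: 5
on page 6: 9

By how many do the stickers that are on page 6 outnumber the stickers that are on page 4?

4

stickers on page 6: 9.
stickers on page 4: 5.
9 − 5 = 4.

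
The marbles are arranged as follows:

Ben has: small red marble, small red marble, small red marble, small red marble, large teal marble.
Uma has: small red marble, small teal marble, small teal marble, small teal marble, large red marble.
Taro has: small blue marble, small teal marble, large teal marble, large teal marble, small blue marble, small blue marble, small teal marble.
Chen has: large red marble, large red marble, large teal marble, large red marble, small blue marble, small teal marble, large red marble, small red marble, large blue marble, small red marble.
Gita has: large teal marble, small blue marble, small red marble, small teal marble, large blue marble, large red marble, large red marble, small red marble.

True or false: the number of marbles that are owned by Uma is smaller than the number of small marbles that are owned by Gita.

Count of marbles owned by Uma: 5.
Count of small marbles owned by Gita: 4.
The claim requires 5 < 4, which does not hold.

False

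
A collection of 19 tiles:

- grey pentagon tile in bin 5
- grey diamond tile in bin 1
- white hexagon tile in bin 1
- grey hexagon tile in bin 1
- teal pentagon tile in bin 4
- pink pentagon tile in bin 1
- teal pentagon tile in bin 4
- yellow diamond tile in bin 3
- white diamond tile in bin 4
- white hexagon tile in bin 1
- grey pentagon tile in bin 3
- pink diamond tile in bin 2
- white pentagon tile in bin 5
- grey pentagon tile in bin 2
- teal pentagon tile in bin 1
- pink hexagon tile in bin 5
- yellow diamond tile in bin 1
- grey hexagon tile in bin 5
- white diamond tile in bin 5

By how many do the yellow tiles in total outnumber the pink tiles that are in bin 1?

yellow tiles: 2.
pink tiles in bin 1: 1.
2 − 1 = 1.

1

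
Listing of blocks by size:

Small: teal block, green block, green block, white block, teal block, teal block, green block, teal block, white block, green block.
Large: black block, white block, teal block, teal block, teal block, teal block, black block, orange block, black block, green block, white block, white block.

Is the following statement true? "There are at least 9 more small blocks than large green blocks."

True

small blocks: 10.
large green blocks: 1.
The claim requires 10 − 1 = 9 ≥ 9, which holds.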